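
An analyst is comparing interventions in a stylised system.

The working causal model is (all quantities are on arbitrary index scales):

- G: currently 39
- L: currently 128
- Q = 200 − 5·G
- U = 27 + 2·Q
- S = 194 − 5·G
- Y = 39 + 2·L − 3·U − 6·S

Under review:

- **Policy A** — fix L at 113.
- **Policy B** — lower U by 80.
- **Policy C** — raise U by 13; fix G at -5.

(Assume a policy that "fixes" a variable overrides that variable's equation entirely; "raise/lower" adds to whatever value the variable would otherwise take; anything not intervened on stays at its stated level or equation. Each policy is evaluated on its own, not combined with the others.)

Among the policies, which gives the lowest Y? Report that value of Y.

Policy A (L := 113):
  G = 39
  L = 113
  Q = 200 − 5·39 = 5
  U = 27 + 2·5 = 37
  S = 194 − 5·39 = -1
  Y = 39 + 2·113 − 3·37 − 6·(-1) = 160
Policy B (U − 80):
  G = 39
  L = 128
  Q = 200 − 5·39 = 5
  U = 27 + 2·5 (−80 from intervention) = -43
  S = 194 − 5·39 = -1
  Y = 39 + 2·128 − 3·(-43) − 6·(-1) = 430
Policy C (U + 13, G := -5):
  G = -5
  L = 128
  Q = 200 − 5·(-5) = 225
  U = 27 + 2·225 (+13 from intervention) = 490
  S = 194 − 5·(-5) = 219
  Y = 39 + 2·128 − 3·490 − 6·219 = -2489
Comparing — Policy A: Y=160, Policy B: Y=430, Policy C: Y=-2489. Lowest is -2489 (Policy C).

-2489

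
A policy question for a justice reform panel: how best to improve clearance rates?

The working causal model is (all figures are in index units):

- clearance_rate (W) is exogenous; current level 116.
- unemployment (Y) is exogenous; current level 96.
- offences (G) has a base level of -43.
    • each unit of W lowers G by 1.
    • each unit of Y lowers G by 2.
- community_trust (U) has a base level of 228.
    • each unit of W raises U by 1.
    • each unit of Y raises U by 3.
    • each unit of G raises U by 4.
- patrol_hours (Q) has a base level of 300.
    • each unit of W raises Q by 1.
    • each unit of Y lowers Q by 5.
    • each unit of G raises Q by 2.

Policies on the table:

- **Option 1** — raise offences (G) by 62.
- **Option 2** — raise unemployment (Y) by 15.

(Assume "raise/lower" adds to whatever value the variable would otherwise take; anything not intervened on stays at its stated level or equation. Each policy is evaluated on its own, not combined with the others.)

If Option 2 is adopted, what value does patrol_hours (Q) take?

Option 2 (Y + 15):
  W = 116
  Y = 96 + 15 = 111
  G = -43 − 116 − 2·111 = -381
  Q = 300 + 116 − 5·111 + 2·(-381) = -901

-901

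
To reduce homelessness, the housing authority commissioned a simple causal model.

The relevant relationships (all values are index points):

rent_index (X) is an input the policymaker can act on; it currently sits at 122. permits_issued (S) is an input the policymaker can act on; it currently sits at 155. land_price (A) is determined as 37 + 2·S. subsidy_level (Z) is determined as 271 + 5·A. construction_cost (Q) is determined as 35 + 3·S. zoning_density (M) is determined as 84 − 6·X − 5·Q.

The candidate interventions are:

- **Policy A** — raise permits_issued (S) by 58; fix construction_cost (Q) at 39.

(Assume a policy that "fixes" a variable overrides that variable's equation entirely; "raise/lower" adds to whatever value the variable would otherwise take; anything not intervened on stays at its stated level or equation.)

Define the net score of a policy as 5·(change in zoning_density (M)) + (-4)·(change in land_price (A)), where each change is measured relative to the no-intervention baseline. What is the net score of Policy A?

11061

Baseline:
  X = 122
  S = 155
  A = 37 + 2·155 = 347
  Q = 35 + 3·155 = 500
  M = 84 − 6·122 − 5·500 = -3148
Policy A (S + 58, Q := 39):
  X = 122
  S = 155 + 58 = 213
  A = 37 + 2·213 = 463
  Q = 39
  M = 84 − 6·122 − 5·39 = -843
ΔM = -843 − (-3148) = 2305; ΔA = 463 − 347 = 116
Score = 5·2305 + (-4)·116 = 11061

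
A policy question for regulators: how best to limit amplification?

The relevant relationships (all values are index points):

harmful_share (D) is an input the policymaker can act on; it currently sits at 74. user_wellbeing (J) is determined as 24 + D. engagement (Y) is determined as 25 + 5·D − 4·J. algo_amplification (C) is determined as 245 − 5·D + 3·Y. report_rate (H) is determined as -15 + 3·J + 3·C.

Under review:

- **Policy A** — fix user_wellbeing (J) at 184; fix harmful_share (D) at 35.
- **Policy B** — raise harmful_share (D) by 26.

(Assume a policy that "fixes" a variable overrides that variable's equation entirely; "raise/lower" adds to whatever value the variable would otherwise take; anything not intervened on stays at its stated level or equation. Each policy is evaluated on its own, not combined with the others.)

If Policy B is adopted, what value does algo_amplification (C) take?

Policy B (D + 26):
  D = 74 + 26 = 100
  J = 24 + 100 = 124
  Y = 25 + 5·100 − 4·124 = 29
  C = 245 − 5·100 + 3·29 = -168

-168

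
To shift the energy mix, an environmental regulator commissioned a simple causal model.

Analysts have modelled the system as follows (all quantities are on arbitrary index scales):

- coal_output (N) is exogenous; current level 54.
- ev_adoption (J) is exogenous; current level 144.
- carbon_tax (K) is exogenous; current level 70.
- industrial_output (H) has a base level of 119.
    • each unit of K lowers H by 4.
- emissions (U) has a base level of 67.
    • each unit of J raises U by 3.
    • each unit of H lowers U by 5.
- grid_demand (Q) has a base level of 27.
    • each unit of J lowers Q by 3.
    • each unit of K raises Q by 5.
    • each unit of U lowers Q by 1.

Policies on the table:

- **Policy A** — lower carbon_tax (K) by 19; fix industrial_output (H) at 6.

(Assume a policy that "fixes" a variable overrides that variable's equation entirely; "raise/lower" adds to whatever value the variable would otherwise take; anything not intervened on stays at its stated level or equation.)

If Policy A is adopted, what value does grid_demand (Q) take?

Policy A (K − 19, H := 6):
  J = 144
  K = 70 − 19 = 51
  H = 6
  U = 67 + 3·144 − 5·6 = 469
  Q = 27 − 3·144 + 5·51 − 469 = -619

-619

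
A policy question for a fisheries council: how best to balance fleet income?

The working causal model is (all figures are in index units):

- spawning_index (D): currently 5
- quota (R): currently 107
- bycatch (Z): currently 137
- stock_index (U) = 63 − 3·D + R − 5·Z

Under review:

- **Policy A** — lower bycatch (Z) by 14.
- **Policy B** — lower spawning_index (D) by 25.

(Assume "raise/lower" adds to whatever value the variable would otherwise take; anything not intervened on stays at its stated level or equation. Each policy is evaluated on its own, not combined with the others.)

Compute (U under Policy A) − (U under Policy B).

Policy A (Z − 14):
  D = 5
  R = 107
  Z = 137 − 14 = 123
  U = 63 − 3·5 + 107 − 5·123 = -460
Policy B (D − 25):
  D = 5 − 25 = -20
  R = 107
  Z = 137
  U = 63 − 3·(-20) + 107 − 5·137 = -455
U: -460 − (-455) = -5

-5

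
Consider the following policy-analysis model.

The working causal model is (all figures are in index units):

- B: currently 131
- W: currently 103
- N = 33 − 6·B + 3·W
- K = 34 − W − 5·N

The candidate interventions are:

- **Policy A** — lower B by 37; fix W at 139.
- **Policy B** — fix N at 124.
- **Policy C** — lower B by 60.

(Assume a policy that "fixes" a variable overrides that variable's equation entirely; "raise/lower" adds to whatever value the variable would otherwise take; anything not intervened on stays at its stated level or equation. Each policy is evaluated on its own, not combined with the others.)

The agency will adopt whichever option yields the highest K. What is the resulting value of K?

Policy A (B − 37, W := 139):
  B = 131 − 37 = 94
  W = 139
  N = 33 − 6·94 + 3·139 = -114
  K = 34 − 139 − 5·(-114) = 465
Policy B (N := 124):
  B = 131
  W = 103
  N = 124
  K = 34 − 103 − 5·124 = -689
Policy C (B − 60):
  B = 131 − 60 = 71
  W = 103
  N = 33 − 6·71 + 3·103 = -84
  K = 34 − 103 − 5·(-84) = 351
Comparing — Policy A: K=465, Policy B: K=-689, Policy C: K=351. Highest is 465 (Policy A).

465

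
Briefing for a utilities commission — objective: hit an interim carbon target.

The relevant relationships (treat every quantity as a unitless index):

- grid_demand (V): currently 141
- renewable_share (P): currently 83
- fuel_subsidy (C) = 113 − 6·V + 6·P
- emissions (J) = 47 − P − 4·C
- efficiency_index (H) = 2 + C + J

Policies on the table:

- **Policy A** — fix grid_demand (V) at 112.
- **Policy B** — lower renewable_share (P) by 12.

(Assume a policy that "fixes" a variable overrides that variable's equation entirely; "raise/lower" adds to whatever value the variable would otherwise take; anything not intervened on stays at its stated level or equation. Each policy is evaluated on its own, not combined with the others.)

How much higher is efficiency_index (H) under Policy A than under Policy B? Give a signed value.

Policy A (V := 112):
  V = 112
  P = 83
  C = 113 − 6·112 + 6·83 = -61
  J = 47 − 83 − 4·(-61) = 208
  H = 2 + (-61) + 208 = 149
Policy B (P − 12):
  V = 141
  P = 83 − 12 = 71
  C = 113 − 6·141 + 6·71 = -307
  J = 47 − 71 − 4·(-307) = 1204
  H = 2 + (-307) + 1204 = 899
H: 149 − 899 = -750

-750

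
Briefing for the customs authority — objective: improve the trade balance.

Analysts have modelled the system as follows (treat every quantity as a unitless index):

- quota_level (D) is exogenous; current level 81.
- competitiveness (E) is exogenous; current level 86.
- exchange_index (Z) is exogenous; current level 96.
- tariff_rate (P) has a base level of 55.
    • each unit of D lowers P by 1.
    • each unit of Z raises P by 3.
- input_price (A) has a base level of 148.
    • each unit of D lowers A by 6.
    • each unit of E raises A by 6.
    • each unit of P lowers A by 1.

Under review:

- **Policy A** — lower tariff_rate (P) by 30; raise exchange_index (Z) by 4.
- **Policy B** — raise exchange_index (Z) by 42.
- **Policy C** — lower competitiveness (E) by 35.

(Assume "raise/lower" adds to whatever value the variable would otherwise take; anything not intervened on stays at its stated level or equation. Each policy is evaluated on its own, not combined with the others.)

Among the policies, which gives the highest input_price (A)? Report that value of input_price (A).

-66

Policy A (P − 30, Z + 4):
  D = 81
  E = 86
  Z = 96 + 4 = 100
  P = 55 − 81 + 3·100 (−30 from intervention) = 244
  A = 148 − 6·81 + 6·86 − 244 = -66
Policy B (Z + 42):
  D = 81
  E = 86
  Z = 96 + 42 = 138
  P = 55 − 81 + 3·138 = 388
  A = 148 − 6·81 + 6·86 − 388 = -210
Policy C (E − 35):
  D = 81
  E = 86 − 35 = 51
  Z = 96
  P = 55 − 81 + 3·96 = 262
  A = 148 − 6·81 + 6·51 − 262 = -294
Comparing — Policy A: A=-66, Policy B: A=-210, Policy C: A=-294. Highest is -66 (Policy A).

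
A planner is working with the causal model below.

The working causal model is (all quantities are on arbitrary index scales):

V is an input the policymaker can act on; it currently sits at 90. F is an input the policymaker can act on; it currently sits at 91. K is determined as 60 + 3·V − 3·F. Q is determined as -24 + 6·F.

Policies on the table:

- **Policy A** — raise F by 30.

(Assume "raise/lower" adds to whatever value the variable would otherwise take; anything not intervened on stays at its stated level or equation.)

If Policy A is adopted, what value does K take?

Policy A (F + 30):
  V = 90
  F = 91 + 30 = 121
  K = 60 + 3·90 − 3·121 = -33

-33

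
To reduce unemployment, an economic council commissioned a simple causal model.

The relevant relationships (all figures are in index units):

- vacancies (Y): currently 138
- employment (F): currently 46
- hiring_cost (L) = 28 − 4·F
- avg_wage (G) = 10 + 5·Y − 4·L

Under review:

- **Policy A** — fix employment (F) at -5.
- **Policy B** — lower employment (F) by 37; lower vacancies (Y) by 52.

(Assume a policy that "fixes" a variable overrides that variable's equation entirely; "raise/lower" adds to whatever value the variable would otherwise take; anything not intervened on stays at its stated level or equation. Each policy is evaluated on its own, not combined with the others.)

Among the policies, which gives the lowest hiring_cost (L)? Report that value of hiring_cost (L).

-8

Policy A (F := -5):
  F = -5
  L = 28 − 4·(-5) = 48
Policy B (F − 37, Y − 52):
  F = 46 − 37 = 9
  L = 28 − 4·9 = -8
Comparing — Policy A: L=48, Policy B: L=-8. Lowest is -8 (Policy B).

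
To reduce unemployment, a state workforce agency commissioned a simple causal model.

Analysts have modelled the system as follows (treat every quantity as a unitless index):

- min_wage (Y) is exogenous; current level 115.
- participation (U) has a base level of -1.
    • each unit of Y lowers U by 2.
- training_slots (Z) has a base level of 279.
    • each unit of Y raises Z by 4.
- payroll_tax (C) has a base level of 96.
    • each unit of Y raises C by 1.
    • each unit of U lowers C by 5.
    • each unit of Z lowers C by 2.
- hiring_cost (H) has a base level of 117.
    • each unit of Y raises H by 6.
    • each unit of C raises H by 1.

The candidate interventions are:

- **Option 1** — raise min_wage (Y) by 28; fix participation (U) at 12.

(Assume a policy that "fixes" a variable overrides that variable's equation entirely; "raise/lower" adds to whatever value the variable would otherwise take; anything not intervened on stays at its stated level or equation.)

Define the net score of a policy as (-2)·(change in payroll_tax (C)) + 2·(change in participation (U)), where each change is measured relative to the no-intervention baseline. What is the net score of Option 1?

Baseline:
  Y = 115
  U = -1 − 2·115 = -231
  Z = 279 + 4·115 = 739
  C = 96 + 115 − 5·(-231) − 2·739 = -112
Option 1 (Y + 28, U := 12):
  Y = 115 + 28 = 143
  U = 12
  Z = 279 + 4·143 = 851
  C = 96 + 143 − 5·12 − 2·851 = -1523
ΔC = -1523 − (-112) = -1411; ΔU = 12 − (-231) = 243
Score = (-2)·(-1411) + 2·243 = 3308

3308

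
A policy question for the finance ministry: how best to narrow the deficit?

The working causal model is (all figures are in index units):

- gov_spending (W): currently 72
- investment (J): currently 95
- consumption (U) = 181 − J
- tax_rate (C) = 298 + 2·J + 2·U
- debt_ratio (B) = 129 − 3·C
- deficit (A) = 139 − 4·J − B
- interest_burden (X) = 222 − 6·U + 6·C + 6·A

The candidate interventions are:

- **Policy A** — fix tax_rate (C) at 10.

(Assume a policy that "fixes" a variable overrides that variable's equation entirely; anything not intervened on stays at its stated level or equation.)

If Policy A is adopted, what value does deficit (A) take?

-340

Policy A (C := 10):
  J = 95
  U = 181 − 95 = 86
  C = 10
  B = 129 − 3·10 = 99
  A = 139 − 4·95 − 99 = -340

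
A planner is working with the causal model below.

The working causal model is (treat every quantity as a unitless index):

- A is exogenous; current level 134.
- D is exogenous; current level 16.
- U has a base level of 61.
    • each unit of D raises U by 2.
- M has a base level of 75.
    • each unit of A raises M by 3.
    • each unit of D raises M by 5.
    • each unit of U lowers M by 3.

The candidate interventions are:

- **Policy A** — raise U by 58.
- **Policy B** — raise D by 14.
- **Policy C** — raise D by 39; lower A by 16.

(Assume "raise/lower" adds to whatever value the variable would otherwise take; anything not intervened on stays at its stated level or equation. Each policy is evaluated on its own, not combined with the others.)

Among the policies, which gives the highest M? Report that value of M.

Policy A (U + 58):
  A = 134
  D = 16
  U = 61 + 2·16 (+58 from intervention) = 151
  M = 75 + 3·134 + 5·16 − 3·151 = 104
Policy B (D + 14):
  A = 134
  D = 16 + 14 = 30
  U = 61 + 2·30 = 121
  M = 75 + 3·134 + 5·30 − 3·121 = 264
Policy C (D + 39, A − 16):
  A = 134 − 16 = 118
  D = 16 + 39 = 55
  U = 61 + 2·55 = 171
  M = 75 + 3·118 + 5·55 − 3·171 = 191
Comparing — Policy A: M=104, Policy B: M=264, Policy C: M=191. Highest is 264 (Policy B).

264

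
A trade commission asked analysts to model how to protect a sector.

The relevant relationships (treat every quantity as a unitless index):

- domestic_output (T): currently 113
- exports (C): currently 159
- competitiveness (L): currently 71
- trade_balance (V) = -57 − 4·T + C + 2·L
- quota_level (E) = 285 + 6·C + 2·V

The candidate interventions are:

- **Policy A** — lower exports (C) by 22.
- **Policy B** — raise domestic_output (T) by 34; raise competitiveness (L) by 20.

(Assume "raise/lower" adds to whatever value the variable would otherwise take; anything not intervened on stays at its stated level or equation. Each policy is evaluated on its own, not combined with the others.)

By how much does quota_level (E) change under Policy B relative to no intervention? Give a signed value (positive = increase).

-192

Baseline:
  T = 113
  C = 159
  L = 71
  V = -57 − 4·113 + 159 + 2·71 = -208
  E = 285 + 6·159 + 2·(-208) = 823
Policy B (T + 34, L + 20):
  T = 113 + 34 = 147
  C = 159
  L = 71 + 20 = 91
  V = -57 − 4·147 + 159 + 2·91 = -304
  E = 285 + 6·159 + 2·(-304) = 631
Change in E: 631 − 823 = -192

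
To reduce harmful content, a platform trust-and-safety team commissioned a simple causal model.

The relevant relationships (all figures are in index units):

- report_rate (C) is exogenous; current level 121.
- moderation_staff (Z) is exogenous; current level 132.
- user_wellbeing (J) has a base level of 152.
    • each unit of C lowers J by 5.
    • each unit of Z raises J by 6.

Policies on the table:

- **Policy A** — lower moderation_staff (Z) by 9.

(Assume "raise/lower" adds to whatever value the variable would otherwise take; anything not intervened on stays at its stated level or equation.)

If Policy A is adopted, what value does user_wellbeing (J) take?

Policy A (Z − 9):
  C = 121
  Z = 132 − 9 = 123
  J = 152 − 5·121 + 6·123 = 285

285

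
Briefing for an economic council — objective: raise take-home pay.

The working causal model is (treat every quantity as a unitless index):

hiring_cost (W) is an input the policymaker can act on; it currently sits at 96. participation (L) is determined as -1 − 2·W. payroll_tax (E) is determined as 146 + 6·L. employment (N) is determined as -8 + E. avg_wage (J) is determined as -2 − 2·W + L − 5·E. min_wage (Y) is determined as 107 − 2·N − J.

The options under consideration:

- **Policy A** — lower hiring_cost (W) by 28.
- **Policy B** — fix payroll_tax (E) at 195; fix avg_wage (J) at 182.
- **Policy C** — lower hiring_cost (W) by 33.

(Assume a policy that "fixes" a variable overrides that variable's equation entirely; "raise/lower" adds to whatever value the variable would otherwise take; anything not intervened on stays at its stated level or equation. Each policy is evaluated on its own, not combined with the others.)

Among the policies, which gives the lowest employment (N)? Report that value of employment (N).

-684

Policy A (W − 28):
  W = 96 − 28 = 68
  L = -1 − 2·68 = -137
  E = 146 + 6·(-137) = -676
  N = -8 + (-676) = -684
Policy B (E := 195, J := 182):
  W = 96
  L = -1 − 2·96 = -193
  E = 195
  N = -8 + 195 = 187
Policy C (W − 33):
  W = 96 − 33 = 63
  L = -1 − 2·63 = -127
  E = 146 + 6·(-127) = -616
  N = -8 + (-616) = -624
Comparing — Policy A: N=-684, Policy B: N=187, Policy C: N=-624. Lowest is -684 (Policy A).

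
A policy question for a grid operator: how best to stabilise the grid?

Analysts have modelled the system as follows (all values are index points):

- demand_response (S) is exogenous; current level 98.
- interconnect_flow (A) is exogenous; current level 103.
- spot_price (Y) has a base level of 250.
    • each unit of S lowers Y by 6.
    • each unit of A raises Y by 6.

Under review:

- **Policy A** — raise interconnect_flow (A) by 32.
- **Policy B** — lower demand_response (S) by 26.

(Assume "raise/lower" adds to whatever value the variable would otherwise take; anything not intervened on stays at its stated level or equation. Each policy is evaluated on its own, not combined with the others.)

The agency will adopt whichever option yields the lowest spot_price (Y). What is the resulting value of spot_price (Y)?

436

Policy A (A + 32):
  S = 98
  A = 103 + 32 = 135
  Y = 250 − 6·98 + 6·135 = 472
Policy B (S − 26):
  S = 98 − 26 = 72
  A = 103
  Y = 250 − 6·72 + 6·103 = 436
Comparing — Policy A: Y=472, Policy B: Y=436. Lowest is 436 (Policy B).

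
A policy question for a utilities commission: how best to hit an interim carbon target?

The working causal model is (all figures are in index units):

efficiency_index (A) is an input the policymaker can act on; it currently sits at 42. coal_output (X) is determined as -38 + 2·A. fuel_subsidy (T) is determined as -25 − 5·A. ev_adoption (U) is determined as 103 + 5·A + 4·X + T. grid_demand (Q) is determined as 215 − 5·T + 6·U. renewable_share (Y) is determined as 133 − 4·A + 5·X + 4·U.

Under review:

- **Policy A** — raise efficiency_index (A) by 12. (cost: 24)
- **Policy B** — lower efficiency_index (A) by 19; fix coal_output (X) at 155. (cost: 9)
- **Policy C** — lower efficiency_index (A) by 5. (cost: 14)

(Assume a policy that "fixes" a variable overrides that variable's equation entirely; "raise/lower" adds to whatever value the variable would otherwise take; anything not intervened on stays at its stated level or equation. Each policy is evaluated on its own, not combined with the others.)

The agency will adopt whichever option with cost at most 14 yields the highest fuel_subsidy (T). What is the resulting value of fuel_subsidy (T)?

-140

Policy B (A − 19, X := 155):
  A = 42 − 19 = 23
  T = -25 − 5·23 = -140
Policy C (A − 5):
  A = 42 − 5 = 37
  T = -25 − 5·37 = -210
Comparing — Policy B: T=-140, Policy C: T=-210. Highest is -140 (Policy B).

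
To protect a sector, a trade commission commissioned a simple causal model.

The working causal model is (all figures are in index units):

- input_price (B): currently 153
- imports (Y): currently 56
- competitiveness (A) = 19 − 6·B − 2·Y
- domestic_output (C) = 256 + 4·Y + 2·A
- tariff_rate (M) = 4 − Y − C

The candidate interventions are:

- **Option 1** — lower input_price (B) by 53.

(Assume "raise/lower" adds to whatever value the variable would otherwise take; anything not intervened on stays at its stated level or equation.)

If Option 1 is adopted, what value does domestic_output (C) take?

-906

Option 1 (B − 53):
  B = 153 − 53 = 100
  Y = 56
  A = 19 − 6·100 − 2·56 = -693
  C = 256 + 4·56 + 2·(-693) = -906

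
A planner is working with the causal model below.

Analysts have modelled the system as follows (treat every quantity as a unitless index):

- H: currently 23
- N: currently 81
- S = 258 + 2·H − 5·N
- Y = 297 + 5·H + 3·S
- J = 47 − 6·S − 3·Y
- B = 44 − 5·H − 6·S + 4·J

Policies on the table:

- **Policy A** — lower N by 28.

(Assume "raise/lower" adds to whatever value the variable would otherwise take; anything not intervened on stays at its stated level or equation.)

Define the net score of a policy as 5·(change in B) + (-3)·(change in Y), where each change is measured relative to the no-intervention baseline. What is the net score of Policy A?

Baseline:
  H = 23
  N = 81
  S = 258 + 2·23 − 5·81 = -101
  Y = 297 + 5·23 + 3·(-101) = 109
  J = 47 − 6·(-101) − 3·109 = 326
  B = 44 − 5·23 − 6·(-101) + 4·326 = 1839
Policy A (N − 28):
  H = 23
  N = 81 − 28 = 53
  S = 258 + 2·23 − 5·53 = 39
  Y = 297 + 5·23 + 3·39 = 529
  J = 47 − 6·39 − 3·529 = -1774
  B = 44 − 5·23 − 6·39 + 4·(-1774) = -7401
ΔB = -7401 − 1839 = -9240; ΔY = 529 − 109 = 420
Score = 5·(-9240) + (-3)·420 = -47460

-47460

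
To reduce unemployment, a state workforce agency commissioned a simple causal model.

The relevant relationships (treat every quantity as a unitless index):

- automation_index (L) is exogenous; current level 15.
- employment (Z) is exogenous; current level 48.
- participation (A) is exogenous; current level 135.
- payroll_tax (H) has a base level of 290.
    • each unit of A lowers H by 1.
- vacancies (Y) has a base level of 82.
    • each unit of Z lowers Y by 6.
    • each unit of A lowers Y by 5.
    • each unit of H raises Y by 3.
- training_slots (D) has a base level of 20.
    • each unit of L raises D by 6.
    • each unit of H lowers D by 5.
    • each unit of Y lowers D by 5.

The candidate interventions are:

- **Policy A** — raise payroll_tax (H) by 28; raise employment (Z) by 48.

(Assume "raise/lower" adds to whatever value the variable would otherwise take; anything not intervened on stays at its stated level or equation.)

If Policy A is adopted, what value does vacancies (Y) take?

Policy A (H + 28, Z + 48):
  Z = 48 + 48 = 96
  A = 135
  H = 290 − 135 (+28 from intervention) = 183
  Y = 82 − 6·96 − 5·135 + 3·183 = -620

-620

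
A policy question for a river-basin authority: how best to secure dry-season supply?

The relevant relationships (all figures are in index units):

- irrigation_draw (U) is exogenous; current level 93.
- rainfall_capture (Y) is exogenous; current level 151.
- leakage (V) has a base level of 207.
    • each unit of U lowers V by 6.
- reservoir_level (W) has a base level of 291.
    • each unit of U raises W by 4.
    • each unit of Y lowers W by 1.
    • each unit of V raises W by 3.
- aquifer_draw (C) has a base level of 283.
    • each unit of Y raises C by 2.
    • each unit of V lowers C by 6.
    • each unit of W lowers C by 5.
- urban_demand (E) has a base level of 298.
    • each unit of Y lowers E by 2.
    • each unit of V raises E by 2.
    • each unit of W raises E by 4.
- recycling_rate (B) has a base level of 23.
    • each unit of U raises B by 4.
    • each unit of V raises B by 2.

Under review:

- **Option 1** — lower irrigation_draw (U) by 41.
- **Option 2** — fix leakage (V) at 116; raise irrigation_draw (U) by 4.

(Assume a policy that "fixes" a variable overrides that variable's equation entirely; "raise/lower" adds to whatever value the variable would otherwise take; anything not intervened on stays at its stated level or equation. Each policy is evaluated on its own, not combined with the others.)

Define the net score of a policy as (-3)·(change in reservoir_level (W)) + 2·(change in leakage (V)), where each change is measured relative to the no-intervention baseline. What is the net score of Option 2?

-3317

Baseline:
  U = 93
  Y = 151
  V = 207 − 6·93 = -351
  W = 291 + 4·93 − 151 + 3·(-351) = -541
Option 2 (V := 116, U + 4):
  U = 93 + 4 = 97
  Y = 151
  V = 116
  W = 291 + 4·97 − 151 + 3·116 = 876
ΔW = 876 − (-541) = 1417; ΔV = 116 − (-351) = 467
Score = (-3)·1417 + 2·467 = -3317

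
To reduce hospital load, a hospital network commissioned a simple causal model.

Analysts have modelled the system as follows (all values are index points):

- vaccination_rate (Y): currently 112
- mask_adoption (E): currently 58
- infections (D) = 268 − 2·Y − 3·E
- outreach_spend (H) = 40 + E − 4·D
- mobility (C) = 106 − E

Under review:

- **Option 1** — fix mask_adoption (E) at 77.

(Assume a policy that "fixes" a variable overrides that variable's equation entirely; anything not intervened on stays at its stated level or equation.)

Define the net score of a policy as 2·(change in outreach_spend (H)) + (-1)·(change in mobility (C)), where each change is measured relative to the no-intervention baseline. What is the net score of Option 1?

Baseline:
  Y = 112
  E = 58
  D = 268 − 2·112 − 3·58 = -130
  H = 40 + 58 − 4·(-130) = 618
  C = 106 − 58 = 48
Option 1 (E := 77):
  Y = 112
  E = 77
  D = 268 − 2·112 − 3·77 = -187
  H = 40 + 77 − 4·(-187) = 865
  C = 106 − 77 = 29
ΔH = 865 − 618 = 247; ΔC = 29 − 48 = -19
Score = 2·247 + (-1)·(-19) = 513

513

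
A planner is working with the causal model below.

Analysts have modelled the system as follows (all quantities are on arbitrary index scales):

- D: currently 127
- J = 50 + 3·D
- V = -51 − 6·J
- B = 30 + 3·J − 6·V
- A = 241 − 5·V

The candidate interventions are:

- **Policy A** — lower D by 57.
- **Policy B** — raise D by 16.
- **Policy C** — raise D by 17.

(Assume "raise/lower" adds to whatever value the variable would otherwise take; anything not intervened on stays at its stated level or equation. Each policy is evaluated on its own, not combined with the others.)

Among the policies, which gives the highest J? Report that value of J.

Policy A (D − 57):
  D = 127 − 57 = 70
  J = 50 + 3·70 = 260
Policy B (D + 16):
  D = 127 + 16 = 143
  J = 50 + 3·143 = 479
Policy C (D + 17):
  D = 127 + 17 = 144
  J = 50 + 3·144 = 482
Comparing — Policy A: J=260, Policy B: J=479, Policy C: J=482. Highest is 482 (Policy C).

482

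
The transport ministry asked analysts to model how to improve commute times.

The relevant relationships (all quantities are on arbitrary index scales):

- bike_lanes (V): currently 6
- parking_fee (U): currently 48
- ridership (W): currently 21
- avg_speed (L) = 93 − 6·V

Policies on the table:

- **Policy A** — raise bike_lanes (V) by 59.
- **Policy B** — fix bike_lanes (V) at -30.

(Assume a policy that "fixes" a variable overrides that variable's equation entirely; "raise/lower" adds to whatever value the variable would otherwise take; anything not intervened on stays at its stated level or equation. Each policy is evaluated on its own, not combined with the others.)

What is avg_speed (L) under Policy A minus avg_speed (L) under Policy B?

Policy A (V + 59):
  V = 6 + 59 = 65
  L = 93 − 6·65 = -297
Policy B (V := -30):
  V = -30
  L = 93 − 6·(-30) = 273
L: -297 − 273 = -570

-570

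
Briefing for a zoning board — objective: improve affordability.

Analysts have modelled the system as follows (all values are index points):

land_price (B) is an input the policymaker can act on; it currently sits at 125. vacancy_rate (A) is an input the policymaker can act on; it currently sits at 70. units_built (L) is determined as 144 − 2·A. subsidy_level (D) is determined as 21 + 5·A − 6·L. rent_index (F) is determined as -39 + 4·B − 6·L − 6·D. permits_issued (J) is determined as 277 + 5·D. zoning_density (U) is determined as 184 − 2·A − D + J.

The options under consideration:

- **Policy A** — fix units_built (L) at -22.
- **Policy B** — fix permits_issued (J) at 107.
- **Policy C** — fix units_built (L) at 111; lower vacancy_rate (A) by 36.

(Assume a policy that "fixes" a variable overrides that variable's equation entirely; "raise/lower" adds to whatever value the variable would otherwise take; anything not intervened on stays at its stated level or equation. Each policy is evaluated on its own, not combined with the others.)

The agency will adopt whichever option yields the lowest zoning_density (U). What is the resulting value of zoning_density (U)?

-1507

Policy A (L := -22):
  A = 70
  L = -22
  D = 21 + 5·70 − 6·(-22) = 503
  J = 277 + 5·503 = 2792
  U = 184 − 2·70 − 503 + 2792 = 2333
Policy B (J := 107):
  A = 70
  L = 144 − 2·70 = 4
  D = 21 + 5·70 − 6·4 = 347
  J = 107
  U = 184 − 2·70 − 347 + 107 = -196
Policy C (L := 111, A − 36):
  A = 70 − 36 = 34
  L = 111
  D = 21 + 5·34 − 6·111 = -475
  J = 277 + 5·(-475) = -2098
  U = 184 − 2·34 − (-475) + (-2098) = -1507
Comparing — Policy A: U=2333, Policy B: U=-196, Policy C: U=-1507. Lowest is -1507 (Policy C).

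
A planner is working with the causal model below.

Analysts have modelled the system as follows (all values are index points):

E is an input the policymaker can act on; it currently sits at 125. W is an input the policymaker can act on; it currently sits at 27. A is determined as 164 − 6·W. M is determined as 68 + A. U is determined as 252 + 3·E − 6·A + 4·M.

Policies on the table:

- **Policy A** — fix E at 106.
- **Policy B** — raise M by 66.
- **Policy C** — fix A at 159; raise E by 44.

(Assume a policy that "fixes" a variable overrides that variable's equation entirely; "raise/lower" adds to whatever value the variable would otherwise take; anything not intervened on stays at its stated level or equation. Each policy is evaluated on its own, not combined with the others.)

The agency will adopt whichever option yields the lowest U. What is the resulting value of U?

713

Policy A (E := 106):
  E = 106
  W = 27
  A = 164 − 6·27 = 2
  M = 68 + 2 = 70
  U = 252 + 3·106 − 6·2 + 4·70 = 838
Policy B (M + 66):
  E = 125
  W = 27
  A = 164 − 6·27 = 2
  M = 68 + 2 (+66 from intervention) = 136
  U = 252 + 3·125 − 6·2 + 4·136 = 1159
Policy C (A := 159, E + 44):
  E = 125 + 44 = 169
  W = 27
  A = 159
  M = 68 + 159 = 227
  U = 252 + 3·169 − 6·159 + 4·227 = 713
Comparing — Policy A: U=838, Policy B: U=1159, Policy C: U=713. Lowest is 713 (Policy C).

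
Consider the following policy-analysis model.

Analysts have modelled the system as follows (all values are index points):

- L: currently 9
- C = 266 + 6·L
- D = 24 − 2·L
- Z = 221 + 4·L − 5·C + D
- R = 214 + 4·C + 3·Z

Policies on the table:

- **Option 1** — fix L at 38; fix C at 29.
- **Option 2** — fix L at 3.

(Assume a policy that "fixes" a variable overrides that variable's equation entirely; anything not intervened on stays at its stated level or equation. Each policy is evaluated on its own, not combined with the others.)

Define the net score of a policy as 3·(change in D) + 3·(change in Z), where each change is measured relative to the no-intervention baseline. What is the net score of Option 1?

Baseline:
  L = 9
  C = 266 + 6·9 = 320
  D = 24 − 2·9 = 6
  Z = 221 + 4·9 − 5·320 + 6 = -1337
Option 1 (L := 38, C := 29):
  L = 38
  C = 29
  D = 24 − 2·38 = -52
  Z = 221 + 4·38 − 5·29 + (-52) = 176
ΔD = -52 − 6 = -58; ΔZ = 176 − (-1337) = 1513
Score = 3·(-58) + 3·1513 = 4365

4365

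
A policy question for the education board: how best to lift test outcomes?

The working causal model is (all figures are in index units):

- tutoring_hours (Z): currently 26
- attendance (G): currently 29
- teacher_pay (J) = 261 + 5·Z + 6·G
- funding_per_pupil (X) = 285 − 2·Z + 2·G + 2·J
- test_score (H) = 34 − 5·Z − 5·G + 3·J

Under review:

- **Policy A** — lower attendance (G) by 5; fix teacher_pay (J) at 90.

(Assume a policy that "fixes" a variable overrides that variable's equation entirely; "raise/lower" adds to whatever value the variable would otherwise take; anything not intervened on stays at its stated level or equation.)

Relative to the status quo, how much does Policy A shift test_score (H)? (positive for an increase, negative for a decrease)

-1400

Baseline:
  Z = 26
  G = 29
  J = 261 + 5·26 + 6·29 = 565
  H = 34 − 5·26 − 5·29 + 3·565 = 1454
Policy A (G − 5, J := 90):
  Z = 26
  G = 29 − 5 = 24
  J = 90
  H = 34 − 5·26 − 5·24 + 3·90 = 54
Change in H: 54 − 1454 = -1400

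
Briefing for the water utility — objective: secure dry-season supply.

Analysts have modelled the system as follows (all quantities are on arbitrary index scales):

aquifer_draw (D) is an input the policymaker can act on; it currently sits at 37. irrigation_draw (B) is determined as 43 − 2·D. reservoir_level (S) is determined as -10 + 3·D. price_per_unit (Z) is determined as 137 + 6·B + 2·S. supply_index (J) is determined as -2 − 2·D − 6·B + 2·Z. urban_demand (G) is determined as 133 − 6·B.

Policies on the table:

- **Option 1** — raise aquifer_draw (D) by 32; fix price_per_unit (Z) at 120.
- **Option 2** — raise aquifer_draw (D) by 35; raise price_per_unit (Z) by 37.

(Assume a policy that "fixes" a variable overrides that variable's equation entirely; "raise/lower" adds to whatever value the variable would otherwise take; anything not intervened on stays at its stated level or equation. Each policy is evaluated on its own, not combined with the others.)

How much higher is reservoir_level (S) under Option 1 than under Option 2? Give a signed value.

Option 1 (D + 32, Z := 120):
  D = 37 + 32 = 69
  S = -10 + 3·69 = 197
Option 2 (D + 35, Z + 37):
  D = 37 + 35 = 72
  S = -10 + 3·72 = 206
S: 197 − 206 = -9

-9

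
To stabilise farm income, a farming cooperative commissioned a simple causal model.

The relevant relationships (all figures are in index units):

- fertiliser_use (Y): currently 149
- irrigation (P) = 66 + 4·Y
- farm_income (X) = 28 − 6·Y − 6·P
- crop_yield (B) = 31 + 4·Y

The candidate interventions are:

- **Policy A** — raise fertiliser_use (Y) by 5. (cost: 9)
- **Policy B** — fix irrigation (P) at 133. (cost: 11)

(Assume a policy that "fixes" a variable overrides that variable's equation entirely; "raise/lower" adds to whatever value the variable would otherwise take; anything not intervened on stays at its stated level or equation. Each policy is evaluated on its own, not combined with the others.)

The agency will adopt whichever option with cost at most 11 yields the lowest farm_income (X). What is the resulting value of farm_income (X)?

-4988

Policy A (Y + 5):
  Y = 149 + 5 = 154
  P = 66 + 4·154 = 682
  X = 28 − 6·154 − 6·682 = -4988
Policy B (P := 133):
  Y = 149
  P = 133
  X = 28 − 6·149 − 6·133 = -1664
Comparing — Policy A: X=-4988, Policy B: X=-1664. Lowest is -4988 (Policy A).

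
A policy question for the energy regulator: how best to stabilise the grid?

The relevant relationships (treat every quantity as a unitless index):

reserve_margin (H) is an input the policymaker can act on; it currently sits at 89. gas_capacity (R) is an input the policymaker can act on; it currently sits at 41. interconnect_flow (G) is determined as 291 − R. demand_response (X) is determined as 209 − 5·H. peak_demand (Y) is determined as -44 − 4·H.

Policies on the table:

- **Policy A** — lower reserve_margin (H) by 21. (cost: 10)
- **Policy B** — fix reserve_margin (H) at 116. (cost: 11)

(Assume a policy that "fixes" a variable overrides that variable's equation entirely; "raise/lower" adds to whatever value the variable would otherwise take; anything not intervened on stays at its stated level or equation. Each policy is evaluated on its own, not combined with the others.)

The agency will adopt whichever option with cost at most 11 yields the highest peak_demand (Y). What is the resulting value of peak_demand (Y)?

Policy A (H − 21):
  H = 89 − 21 = 68
  Y = -44 − 4·68 = -316
Policy B (H := 116):
  H = 116
  Y = -44 − 4·116 = -508
Comparing — Policy A: Y=-316, Policy B: Y=-508. Highest is -316 (Policy A).

-316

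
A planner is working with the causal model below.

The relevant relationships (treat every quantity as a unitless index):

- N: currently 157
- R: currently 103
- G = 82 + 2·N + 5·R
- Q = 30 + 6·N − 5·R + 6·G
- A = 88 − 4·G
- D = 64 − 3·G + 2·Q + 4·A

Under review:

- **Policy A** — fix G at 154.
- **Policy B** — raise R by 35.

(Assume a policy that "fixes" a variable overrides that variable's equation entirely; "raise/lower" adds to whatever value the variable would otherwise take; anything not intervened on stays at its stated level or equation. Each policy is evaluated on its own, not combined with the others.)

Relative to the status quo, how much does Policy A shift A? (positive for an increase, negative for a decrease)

3028

Baseline:
  N = 157
  R = 103
  G = 82 + 2·157 + 5·103 = 911
  A = 88 − 4·911 = -3556
Policy A (G := 154):
  N = 157
  R = 103
  G = 154
  A = 88 − 4·154 = -528
Change in A: -528 − (-3556) = 3028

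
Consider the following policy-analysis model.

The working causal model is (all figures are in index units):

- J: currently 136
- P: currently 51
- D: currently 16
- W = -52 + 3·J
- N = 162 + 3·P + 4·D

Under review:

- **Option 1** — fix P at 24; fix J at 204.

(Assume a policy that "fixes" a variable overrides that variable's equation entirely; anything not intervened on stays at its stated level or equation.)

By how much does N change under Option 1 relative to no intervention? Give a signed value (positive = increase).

Baseline:
  P = 51
  D = 16
  N = 162 + 3·51 + 4·16 = 379
Option 1 (P := 24, J := 204):
  P = 24
  D = 16
  N = 162 + 3·24 + 4·16 = 298
Change in N: 298 − 379 = -81

-81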